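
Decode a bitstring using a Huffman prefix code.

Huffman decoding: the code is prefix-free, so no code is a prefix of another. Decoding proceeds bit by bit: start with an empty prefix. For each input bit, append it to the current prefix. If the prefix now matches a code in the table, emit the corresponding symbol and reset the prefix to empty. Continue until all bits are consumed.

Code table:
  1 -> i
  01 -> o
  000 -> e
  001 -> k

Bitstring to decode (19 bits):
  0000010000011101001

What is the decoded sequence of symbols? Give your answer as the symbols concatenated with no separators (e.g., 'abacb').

Bit 0: prefix='0' (no match yet)
Bit 1: prefix='00' (no match yet)
Bit 2: prefix='000' -> emit 'e', reset
Bit 3: prefix='0' (no match yet)
Bit 4: prefix='00' (no match yet)
Bit 5: prefix='001' -> emit 'k', reset
Bit 6: prefix='0' (no match yet)
Bit 7: prefix='00' (no match yet)
Bit 8: prefix='000' -> emit 'e', reset
Bit 9: prefix='0' (no match yet)
Bit 10: prefix='00' (no match yet)
Bit 11: prefix='001' -> emit 'k', reset
Bit 12: prefix='1' -> emit 'i', reset
Bit 13: prefix='1' -> emit 'i', reset
Bit 14: prefix='0' (no match yet)
Bit 15: prefix='01' -> emit 'o', reset
Bit 16: prefix='0' (no match yet)
Bit 17: prefix='00' (no match yet)
Bit 18: prefix='001' -> emit 'k', reset

Answer: ekekiiok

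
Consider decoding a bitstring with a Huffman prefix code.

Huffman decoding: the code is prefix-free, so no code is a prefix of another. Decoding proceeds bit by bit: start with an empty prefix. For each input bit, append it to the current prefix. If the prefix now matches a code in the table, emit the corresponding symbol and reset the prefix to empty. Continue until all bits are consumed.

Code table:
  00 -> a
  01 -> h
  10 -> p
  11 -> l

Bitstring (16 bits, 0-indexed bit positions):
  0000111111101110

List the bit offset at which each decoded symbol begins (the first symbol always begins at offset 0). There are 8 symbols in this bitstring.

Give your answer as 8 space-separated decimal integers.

Answer: 0 2 4 6 8 10 12 14

Derivation:
Bit 0: prefix='0' (no match yet)
Bit 1: prefix='00' -> emit 'a', reset
Bit 2: prefix='0' (no match yet)
Bit 3: prefix='00' -> emit 'a', reset
Bit 4: prefix='1' (no match yet)
Bit 5: prefix='11' -> emit 'l', reset
Bit 6: prefix='1' (no match yet)
Bit 7: prefix='11' -> emit 'l', reset
Bit 8: prefix='1' (no match yet)
Bit 9: prefix='11' -> emit 'l', reset
Bit 10: prefix='1' (no match yet)
Bit 11: prefix='10' -> emit 'p', reset
Bit 12: prefix='1' (no match yet)
Bit 13: prefix='11' -> emit 'l', reset
Bit 14: prefix='1' (no match yet)
Bit 15: prefix='10' -> emit 'p', reset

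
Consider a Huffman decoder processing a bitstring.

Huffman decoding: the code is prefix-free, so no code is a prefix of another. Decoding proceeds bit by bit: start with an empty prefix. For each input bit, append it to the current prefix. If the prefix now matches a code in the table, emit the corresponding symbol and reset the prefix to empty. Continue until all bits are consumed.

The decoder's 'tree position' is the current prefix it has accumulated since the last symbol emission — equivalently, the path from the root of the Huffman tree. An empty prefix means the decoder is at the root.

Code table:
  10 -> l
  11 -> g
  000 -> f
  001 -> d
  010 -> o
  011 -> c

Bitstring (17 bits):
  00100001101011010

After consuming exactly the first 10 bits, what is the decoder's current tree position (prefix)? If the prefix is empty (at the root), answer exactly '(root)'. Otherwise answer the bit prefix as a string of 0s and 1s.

Bit 0: prefix='0' (no match yet)
Bit 1: prefix='00' (no match yet)
Bit 2: prefix='001' -> emit 'd', reset
Bit 3: prefix='0' (no match yet)
Bit 4: prefix='00' (no match yet)
Bit 5: prefix='000' -> emit 'f', reset
Bit 6: prefix='0' (no match yet)
Bit 7: prefix='01' (no match yet)
Bit 8: prefix='011' -> emit 'c', reset
Bit 9: prefix='0' (no match yet)

Answer: 0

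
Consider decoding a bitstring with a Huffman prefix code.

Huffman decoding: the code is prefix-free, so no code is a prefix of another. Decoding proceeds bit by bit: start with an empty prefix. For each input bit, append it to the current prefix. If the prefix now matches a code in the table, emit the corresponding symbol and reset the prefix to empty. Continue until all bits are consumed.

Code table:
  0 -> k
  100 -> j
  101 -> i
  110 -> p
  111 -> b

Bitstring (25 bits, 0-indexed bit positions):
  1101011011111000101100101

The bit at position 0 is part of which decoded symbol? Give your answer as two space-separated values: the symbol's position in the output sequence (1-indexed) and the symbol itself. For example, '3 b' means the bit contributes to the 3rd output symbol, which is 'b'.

Answer: 1 p

Derivation:
Bit 0: prefix='1' (no match yet)
Bit 1: prefix='11' (no match yet)
Bit 2: prefix='110' -> emit 'p', reset
Bit 3: prefix='1' (no match yet)
Bit 4: prefix='10' (no match yet)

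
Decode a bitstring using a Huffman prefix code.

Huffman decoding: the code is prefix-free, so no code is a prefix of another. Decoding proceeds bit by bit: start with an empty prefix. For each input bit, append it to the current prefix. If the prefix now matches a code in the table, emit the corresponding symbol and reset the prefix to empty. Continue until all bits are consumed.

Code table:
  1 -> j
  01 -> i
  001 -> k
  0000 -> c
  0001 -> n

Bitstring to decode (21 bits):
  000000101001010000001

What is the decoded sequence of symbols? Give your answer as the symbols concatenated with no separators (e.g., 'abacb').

Answer: ckikick

Derivation:
Bit 0: prefix='0' (no match yet)
Bit 1: prefix='00' (no match yet)
Bit 2: prefix='000' (no match yet)
Bit 3: prefix='0000' -> emit 'c', reset
Bit 4: prefix='0' (no match yet)
Bit 5: prefix='00' (no match yet)
Bit 6: prefix='001' -> emit 'k', reset
Bit 7: prefix='0' (no match yet)
Bit 8: prefix='01' -> emit 'i', reset
Bit 9: prefix='0' (no match yet)
Bit 10: prefix='00' (no match yet)
Bit 11: prefix='001' -> emit 'k', reset
Bit 12: prefix='0' (no match yet)
Bit 13: prefix='01' -> emit 'i', reset
Bit 14: prefix='0' (no match yet)
Bit 15: prefix='00' (no match yet)
Bit 16: prefix='000' (no match yet)
Bit 17: prefix='0000' -> emit 'c', reset
Bit 18: prefix='0' (no match yet)
Bit 19: prefix='00' (no match yet)
Bit 20: prefix='001' -> emit 'k', reset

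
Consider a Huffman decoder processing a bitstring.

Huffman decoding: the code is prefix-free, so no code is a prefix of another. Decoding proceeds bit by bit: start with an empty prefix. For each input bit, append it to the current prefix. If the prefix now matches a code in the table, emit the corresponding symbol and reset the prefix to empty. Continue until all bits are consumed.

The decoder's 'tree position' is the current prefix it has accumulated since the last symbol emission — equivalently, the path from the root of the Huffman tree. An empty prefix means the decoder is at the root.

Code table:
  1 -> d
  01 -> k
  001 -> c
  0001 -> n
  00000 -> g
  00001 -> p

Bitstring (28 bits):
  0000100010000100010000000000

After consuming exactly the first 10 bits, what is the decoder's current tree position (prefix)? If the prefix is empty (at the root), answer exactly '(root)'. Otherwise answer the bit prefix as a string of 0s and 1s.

Bit 0: prefix='0' (no match yet)
Bit 1: prefix='00' (no match yet)
Bit 2: prefix='000' (no match yet)
Bit 3: prefix='0000' (no match yet)
Bit 4: prefix='00001' -> emit 'p', reset
Bit 5: prefix='0' (no match yet)
Bit 6: prefix='00' (no match yet)
Bit 7: prefix='000' (no match yet)
Bit 8: prefix='0001' -> emit 'n', reset
Bit 9: prefix='0' (no match yet)

Answer: 0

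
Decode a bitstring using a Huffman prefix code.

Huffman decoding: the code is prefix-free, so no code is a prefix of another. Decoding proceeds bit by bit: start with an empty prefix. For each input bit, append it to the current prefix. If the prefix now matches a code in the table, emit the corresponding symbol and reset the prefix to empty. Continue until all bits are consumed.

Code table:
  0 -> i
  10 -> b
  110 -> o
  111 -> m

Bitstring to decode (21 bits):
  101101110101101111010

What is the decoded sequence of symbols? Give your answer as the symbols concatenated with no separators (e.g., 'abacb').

Bit 0: prefix='1' (no match yet)
Bit 1: prefix='10' -> emit 'b', reset
Bit 2: prefix='1' (no match yet)
Bit 3: prefix='11' (no match yet)
Bit 4: prefix='110' -> emit 'o', reset
Bit 5: prefix='1' (no match yet)
Bit 6: prefix='11' (no match yet)
Bit 7: prefix='111' -> emit 'm', reset
Bit 8: prefix='0' -> emit 'i', reset
Bit 9: prefix='1' (no match yet)
Bit 10: prefix='10' -> emit 'b', reset
Bit 11: prefix='1' (no match yet)
Bit 12: prefix='11' (no match yet)
Bit 13: prefix='110' -> emit 'o', reset
Bit 14: prefix='1' (no match yet)
Bit 15: prefix='11' (no match yet)
Bit 16: prefix='111' -> emit 'm', reset
Bit 17: prefix='1' (no match yet)
Bit 18: prefix='10' -> emit 'b', reset
Bit 19: prefix='1' (no match yet)
Bit 20: prefix='10' -> emit 'b', reset

Answer: bomibombb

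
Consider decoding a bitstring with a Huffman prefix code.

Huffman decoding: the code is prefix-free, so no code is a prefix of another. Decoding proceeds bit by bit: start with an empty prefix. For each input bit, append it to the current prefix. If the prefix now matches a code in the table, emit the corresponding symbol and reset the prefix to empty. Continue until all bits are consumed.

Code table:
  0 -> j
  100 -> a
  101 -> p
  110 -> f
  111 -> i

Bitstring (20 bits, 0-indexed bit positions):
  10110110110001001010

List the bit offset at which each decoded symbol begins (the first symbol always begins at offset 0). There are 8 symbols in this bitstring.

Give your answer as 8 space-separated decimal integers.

Bit 0: prefix='1' (no match yet)
Bit 1: prefix='10' (no match yet)
Bit 2: prefix='101' -> emit 'p', reset
Bit 3: prefix='1' (no match yet)
Bit 4: prefix='10' (no match yet)
Bit 5: prefix='101' -> emit 'p', reset
Bit 6: prefix='1' (no match yet)
Bit 7: prefix='10' (no match yet)
Bit 8: prefix='101' -> emit 'p', reset
Bit 9: prefix='1' (no match yet)
Bit 10: prefix='10' (no match yet)
Bit 11: prefix='100' -> emit 'a', reset
Bit 12: prefix='0' -> emit 'j', reset
Bit 13: prefix='1' (no match yet)
Bit 14: prefix='10' (no match yet)
Bit 15: prefix='100' -> emit 'a', reset
Bit 16: prefix='1' (no match yet)
Bit 17: prefix='10' (no match yet)
Bit 18: prefix='101' -> emit 'p', reset
Bit 19: prefix='0' -> emit 'j', reset

Answer: 0 3 6 9 12 13 16 19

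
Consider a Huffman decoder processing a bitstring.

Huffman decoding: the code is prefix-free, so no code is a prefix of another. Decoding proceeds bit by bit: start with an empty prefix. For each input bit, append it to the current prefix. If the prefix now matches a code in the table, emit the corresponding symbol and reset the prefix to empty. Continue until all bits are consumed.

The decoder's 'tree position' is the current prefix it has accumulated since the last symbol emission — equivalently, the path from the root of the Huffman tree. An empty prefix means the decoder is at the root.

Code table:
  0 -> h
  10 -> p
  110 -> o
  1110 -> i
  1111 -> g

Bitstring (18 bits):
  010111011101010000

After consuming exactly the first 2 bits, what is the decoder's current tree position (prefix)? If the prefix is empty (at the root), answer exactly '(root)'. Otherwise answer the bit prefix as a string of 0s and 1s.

Answer: 1

Derivation:
Bit 0: prefix='0' -> emit 'h', reset
Bit 1: prefix='1' (no match yet)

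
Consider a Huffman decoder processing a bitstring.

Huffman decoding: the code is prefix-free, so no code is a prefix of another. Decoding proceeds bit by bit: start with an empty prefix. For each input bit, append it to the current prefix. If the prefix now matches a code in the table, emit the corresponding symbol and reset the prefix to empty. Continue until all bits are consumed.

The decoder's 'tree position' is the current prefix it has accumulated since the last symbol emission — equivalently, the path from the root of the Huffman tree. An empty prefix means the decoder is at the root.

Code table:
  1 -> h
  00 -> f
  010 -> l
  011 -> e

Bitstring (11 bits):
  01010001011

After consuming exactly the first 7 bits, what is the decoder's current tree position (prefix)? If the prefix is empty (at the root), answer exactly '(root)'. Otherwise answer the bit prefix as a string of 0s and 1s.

Answer: 0

Derivation:
Bit 0: prefix='0' (no match yet)
Bit 1: prefix='01' (no match yet)
Bit 2: prefix='010' -> emit 'l', reset
Bit 3: prefix='1' -> emit 'h', reset
Bit 4: prefix='0' (no match yet)
Bit 5: prefix='00' -> emit 'f', reset
Bit 6: prefix='0' (no match yet)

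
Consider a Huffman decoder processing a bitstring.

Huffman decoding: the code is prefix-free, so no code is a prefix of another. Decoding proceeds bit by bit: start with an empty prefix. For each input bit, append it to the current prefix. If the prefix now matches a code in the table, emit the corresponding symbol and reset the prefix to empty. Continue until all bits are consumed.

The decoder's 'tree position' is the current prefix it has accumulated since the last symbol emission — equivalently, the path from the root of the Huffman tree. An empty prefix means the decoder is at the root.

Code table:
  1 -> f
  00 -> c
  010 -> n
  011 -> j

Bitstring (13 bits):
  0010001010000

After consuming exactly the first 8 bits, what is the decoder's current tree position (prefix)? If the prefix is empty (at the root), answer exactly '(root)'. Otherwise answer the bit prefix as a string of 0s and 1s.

Answer: (root)

Derivation:
Bit 0: prefix='0' (no match yet)
Bit 1: prefix='00' -> emit 'c', reset
Bit 2: prefix='1' -> emit 'f', reset
Bit 3: prefix='0' (no match yet)
Bit 4: prefix='00' -> emit 'c', reset
Bit 5: prefix='0' (no match yet)
Bit 6: prefix='01' (no match yet)
Bit 7: prefix='010' -> emit 'n', reset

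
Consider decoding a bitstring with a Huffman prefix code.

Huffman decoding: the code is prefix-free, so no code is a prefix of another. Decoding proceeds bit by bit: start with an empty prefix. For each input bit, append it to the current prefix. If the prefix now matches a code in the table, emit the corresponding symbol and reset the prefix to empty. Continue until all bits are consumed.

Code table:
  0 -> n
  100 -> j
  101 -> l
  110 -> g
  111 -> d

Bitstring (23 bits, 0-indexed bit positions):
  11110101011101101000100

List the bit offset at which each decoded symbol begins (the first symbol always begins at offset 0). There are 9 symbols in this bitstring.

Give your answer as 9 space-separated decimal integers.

Answer: 0 3 6 7 10 13 16 19 20

Derivation:
Bit 0: prefix='1' (no match yet)
Bit 1: prefix='11' (no match yet)
Bit 2: prefix='111' -> emit 'd', reset
Bit 3: prefix='1' (no match yet)
Bit 4: prefix='10' (no match yet)
Bit 5: prefix='101' -> emit 'l', reset
Bit 6: prefix='0' -> emit 'n', reset
Bit 7: prefix='1' (no match yet)
Bit 8: prefix='10' (no match yet)
Bit 9: prefix='101' -> emit 'l', reset
Bit 10: prefix='1' (no match yet)
Bit 11: prefix='11' (no match yet)
Bit 12: prefix='110' -> emit 'g', reset
Bit 13: prefix='1' (no match yet)
Bit 14: prefix='11' (no match yet)
Bit 15: prefix='110' -> emit 'g', reset
Bit 16: prefix='1' (no match yet)
Bit 17: prefix='10' (no match yet)
Bit 18: prefix='100' -> emit 'j', reset
Bit 19: prefix='0' -> emit 'n', reset
Bit 20: prefix='1' (no match yet)
Bit 21: prefix='10' (no match yet)
Bit 22: prefix='100' -> emit 'j', reset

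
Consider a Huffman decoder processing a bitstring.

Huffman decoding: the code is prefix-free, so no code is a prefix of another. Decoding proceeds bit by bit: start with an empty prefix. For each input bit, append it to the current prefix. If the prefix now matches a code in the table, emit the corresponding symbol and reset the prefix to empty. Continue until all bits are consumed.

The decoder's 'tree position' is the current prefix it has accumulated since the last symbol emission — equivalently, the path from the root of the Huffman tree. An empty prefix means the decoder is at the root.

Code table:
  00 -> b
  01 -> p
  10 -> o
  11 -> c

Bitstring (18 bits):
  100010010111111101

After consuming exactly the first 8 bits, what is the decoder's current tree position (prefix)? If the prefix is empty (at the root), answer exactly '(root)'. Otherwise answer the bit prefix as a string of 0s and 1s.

Answer: (root)

Derivation:
Bit 0: prefix='1' (no match yet)
Bit 1: prefix='10' -> emit 'o', reset
Bit 2: prefix='0' (no match yet)
Bit 3: prefix='00' -> emit 'b', reset
Bit 4: prefix='1' (no match yet)
Bit 5: prefix='10' -> emit 'o', reset
Bit 6: prefix='0' (no match yet)
Bit 7: prefix='01' -> emit 'p', reset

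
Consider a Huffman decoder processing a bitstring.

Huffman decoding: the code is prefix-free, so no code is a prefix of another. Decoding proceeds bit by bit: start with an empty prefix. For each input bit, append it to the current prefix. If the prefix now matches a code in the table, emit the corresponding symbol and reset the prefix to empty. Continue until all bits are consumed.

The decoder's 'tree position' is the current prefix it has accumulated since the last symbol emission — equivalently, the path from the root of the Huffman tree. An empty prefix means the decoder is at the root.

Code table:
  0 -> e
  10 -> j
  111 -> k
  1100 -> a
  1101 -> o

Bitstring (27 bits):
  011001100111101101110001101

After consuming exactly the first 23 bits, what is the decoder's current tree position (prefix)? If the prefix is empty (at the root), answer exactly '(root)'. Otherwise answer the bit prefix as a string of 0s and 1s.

Answer: (root)

Derivation:
Bit 0: prefix='0' -> emit 'e', reset
Bit 1: prefix='1' (no match yet)
Bit 2: prefix='11' (no match yet)
Bit 3: prefix='110' (no match yet)
Bit 4: prefix='1100' -> emit 'a', reset
Bit 5: prefix='1' (no match yet)
Bit 6: prefix='11' (no match yet)
Bit 7: prefix='110' (no match yet)
Bit 8: prefix='1100' -> emit 'a', reset
Bit 9: prefix='1' (no match yet)
Bit 10: prefix='11' (no match yet)
Bit 11: prefix='111' -> emit 'k', reset
Bit 12: prefix='1' (no match yet)
Bit 13: prefix='10' -> emit 'j', reset
Bit 14: prefix='1' (no match yet)
Bit 15: prefix='11' (no match yet)
Bit 16: prefix='110' (no match yet)
Bit 17: prefix='1101' -> emit 'o', reset
Bit 18: prefix='1' (no match yet)
Bit 19: prefix='11' (no match yet)
Bit 20: prefix='110' (no match yet)
Bit 21: prefix='1100' -> emit 'a', reset
Bit 22: prefix='0' -> emit 'e', reset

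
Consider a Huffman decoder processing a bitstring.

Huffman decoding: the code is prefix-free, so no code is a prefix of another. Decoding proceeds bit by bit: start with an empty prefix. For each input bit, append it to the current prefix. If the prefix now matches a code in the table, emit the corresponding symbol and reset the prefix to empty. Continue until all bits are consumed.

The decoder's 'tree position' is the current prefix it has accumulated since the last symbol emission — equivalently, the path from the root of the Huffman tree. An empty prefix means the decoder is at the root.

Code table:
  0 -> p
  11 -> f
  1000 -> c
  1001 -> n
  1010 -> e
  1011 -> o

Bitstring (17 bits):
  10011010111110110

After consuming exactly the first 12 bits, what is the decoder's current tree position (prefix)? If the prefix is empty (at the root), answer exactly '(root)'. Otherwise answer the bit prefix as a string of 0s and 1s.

Bit 0: prefix='1' (no match yet)
Bit 1: prefix='10' (no match yet)
Bit 2: prefix='100' (no match yet)
Bit 3: prefix='1001' -> emit 'n', reset
Bit 4: prefix='1' (no match yet)
Bit 5: prefix='10' (no match yet)
Bit 6: prefix='101' (no match yet)
Bit 7: prefix='1010' -> emit 'e', reset
Bit 8: prefix='1' (no match yet)
Bit 9: prefix='11' -> emit 'f', reset
Bit 10: prefix='1' (no match yet)
Bit 11: prefix='11' -> emit 'f', reset

Answer: (root)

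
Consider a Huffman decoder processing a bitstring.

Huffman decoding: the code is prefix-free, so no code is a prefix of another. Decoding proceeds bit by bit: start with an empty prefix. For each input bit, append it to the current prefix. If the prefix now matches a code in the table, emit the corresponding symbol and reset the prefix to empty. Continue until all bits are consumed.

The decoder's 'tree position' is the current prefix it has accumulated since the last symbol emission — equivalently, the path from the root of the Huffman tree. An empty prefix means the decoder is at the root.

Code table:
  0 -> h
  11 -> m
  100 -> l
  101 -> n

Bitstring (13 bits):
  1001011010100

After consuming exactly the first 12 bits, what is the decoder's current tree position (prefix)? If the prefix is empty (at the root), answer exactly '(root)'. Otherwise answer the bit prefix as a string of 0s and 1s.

Answer: 10

Derivation:
Bit 0: prefix='1' (no match yet)
Bit 1: prefix='10' (no match yet)
Bit 2: prefix='100' -> emit 'l', reset
Bit 3: prefix='1' (no match yet)
Bit 4: prefix='10' (no match yet)
Bit 5: prefix='101' -> emit 'n', reset
Bit 6: prefix='1' (no match yet)
Bit 7: prefix='10' (no match yet)
Bit 8: prefix='101' -> emit 'n', reset
Bit 9: prefix='0' -> emit 'h', reset
Bit 10: prefix='1' (no match yet)
Bit 11: prefix='10' (no match yet)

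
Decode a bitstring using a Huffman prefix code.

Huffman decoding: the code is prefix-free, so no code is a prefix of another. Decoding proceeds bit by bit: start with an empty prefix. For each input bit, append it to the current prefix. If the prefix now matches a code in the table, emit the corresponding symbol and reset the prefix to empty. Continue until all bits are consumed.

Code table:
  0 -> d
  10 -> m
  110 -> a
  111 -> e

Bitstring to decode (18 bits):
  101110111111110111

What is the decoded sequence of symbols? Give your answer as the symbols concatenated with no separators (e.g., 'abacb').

Bit 0: prefix='1' (no match yet)
Bit 1: prefix='10' -> emit 'm', reset
Bit 2: prefix='1' (no match yet)
Bit 3: prefix='11' (no match yet)
Bit 4: prefix='111' -> emit 'e', reset
Bit 5: prefix='0' -> emit 'd', reset
Bit 6: prefix='1' (no match yet)
Bit 7: prefix='11' (no match yet)
Bit 8: prefix='111' -> emit 'e', reset
Bit 9: prefix='1' (no match yet)
Bit 10: prefix='11' (no match yet)
Bit 11: prefix='111' -> emit 'e', reset
Bit 12: prefix='1' (no match yet)
Bit 13: prefix='11' (no match yet)
Bit 14: prefix='110' -> emit 'a', reset
Bit 15: prefix='1' (no match yet)
Bit 16: prefix='11' (no match yet)
Bit 17: prefix='111' -> emit 'e', reset

Answer: medeeae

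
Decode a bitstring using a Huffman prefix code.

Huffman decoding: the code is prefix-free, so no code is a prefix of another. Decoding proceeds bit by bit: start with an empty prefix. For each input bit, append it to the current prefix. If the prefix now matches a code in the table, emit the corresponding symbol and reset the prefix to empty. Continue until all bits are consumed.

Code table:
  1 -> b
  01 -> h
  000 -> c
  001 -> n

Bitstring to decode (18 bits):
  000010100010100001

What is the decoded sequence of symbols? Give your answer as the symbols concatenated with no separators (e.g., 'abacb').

Bit 0: prefix='0' (no match yet)
Bit 1: prefix='00' (no match yet)
Bit 2: prefix='000' -> emit 'c', reset
Bit 3: prefix='0' (no match yet)
Bit 4: prefix='01' -> emit 'h', reset
Bit 5: prefix='0' (no match yet)
Bit 6: prefix='01' -> emit 'h', reset
Bit 7: prefix='0' (no match yet)
Bit 8: prefix='00' (no match yet)
Bit 9: prefix='000' -> emit 'c', reset
Bit 10: prefix='1' -> emit 'b', reset
Bit 11: prefix='0' (no match yet)
Bit 12: prefix='01' -> emit 'h', reset
Bit 13: prefix='0' (no match yet)
Bit 14: prefix='00' (no match yet)
Bit 15: prefix='000' -> emit 'c', reset
Bit 16: prefix='0' (no match yet)
Bit 17: prefix='01' -> emit 'h', reset

Answer: chhcbhch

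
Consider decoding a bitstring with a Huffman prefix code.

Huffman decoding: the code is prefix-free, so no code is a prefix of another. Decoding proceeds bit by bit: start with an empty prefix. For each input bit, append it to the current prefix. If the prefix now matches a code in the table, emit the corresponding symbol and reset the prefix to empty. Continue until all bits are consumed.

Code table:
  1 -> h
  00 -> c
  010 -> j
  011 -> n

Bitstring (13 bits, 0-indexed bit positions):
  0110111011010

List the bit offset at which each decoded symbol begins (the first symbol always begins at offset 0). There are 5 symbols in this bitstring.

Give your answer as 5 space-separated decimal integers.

Bit 0: prefix='0' (no match yet)
Bit 1: prefix='01' (no match yet)
Bit 2: prefix='011' -> emit 'n', reset
Bit 3: prefix='0' (no match yet)
Bit 4: prefix='01' (no match yet)
Bit 5: prefix='011' -> emit 'n', reset
Bit 6: prefix='1' -> emit 'h', reset
Bit 7: prefix='0' (no match yet)
Bit 8: prefix='01' (no match yet)
Bit 9: prefix='011' -> emit 'n', reset
Bit 10: prefix='0' (no match yet)
Bit 11: prefix='01' (no match yet)
Bit 12: prefix='010' -> emit 'j', reset

Answer: 0 3 6 7 10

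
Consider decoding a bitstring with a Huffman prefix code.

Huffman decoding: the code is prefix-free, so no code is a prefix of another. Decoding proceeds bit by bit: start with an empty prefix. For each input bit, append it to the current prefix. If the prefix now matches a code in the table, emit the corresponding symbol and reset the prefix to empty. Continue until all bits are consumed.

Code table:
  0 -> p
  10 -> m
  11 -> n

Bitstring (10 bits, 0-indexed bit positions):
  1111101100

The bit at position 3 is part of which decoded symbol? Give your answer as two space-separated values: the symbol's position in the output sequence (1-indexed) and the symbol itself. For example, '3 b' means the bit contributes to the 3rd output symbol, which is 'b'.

Answer: 2 n

Derivation:
Bit 0: prefix='1' (no match yet)
Bit 1: prefix='11' -> emit 'n', reset
Bit 2: prefix='1' (no match yet)
Bit 3: prefix='11' -> emit 'n', reset
Bit 4: prefix='1' (no match yet)
Bit 5: prefix='10' -> emit 'm', reset
Bit 6: prefix='1' (no match yet)
Bit 7: prefix='11' -> emit 'n', reset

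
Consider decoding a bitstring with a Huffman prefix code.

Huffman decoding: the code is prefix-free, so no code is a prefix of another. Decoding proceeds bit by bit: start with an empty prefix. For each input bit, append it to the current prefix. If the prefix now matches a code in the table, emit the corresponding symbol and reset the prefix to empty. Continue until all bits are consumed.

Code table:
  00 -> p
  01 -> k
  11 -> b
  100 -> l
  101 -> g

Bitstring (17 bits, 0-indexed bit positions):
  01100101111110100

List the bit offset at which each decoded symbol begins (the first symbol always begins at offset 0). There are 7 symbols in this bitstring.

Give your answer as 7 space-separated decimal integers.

Answer: 0 2 5 8 10 12 15

Derivation:
Bit 0: prefix='0' (no match yet)
Bit 1: prefix='01' -> emit 'k', reset
Bit 2: prefix='1' (no match yet)
Bit 3: prefix='10' (no match yet)
Bit 4: prefix='100' -> emit 'l', reset
Bit 5: prefix='1' (no match yet)
Bit 6: prefix='10' (no match yet)
Bit 7: prefix='101' -> emit 'g', reset
Bit 8: prefix='1' (no match yet)
Bit 9: prefix='11' -> emit 'b', reset
Bit 10: prefix='1' (no match yet)
Bit 11: prefix='11' -> emit 'b', reset
Bit 12: prefix='1' (no match yet)
Bit 13: prefix='10' (no match yet)
Bit 14: prefix='101' -> emit 'g', reset
Bit 15: prefix='0' (no match yet)
Bit 16: prefix='00' -> emit 'p', reset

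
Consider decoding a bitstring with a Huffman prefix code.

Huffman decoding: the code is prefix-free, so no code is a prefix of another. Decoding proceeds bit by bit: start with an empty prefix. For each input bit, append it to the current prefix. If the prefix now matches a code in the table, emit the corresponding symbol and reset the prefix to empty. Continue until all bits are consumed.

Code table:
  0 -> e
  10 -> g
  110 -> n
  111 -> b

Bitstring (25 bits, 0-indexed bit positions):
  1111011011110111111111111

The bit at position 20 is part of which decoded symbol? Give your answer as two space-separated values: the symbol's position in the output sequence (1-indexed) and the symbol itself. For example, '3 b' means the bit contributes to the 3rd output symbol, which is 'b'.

Bit 0: prefix='1' (no match yet)
Bit 1: prefix='11' (no match yet)
Bit 2: prefix='111' -> emit 'b', reset
Bit 3: prefix='1' (no match yet)
Bit 4: prefix='10' -> emit 'g', reset
Bit 5: prefix='1' (no match yet)
Bit 6: prefix='11' (no match yet)
Bit 7: prefix='110' -> emit 'n', reset
Bit 8: prefix='1' (no match yet)
Bit 9: prefix='11' (no match yet)
Bit 10: prefix='111' -> emit 'b', reset
Bit 11: prefix='1' (no match yet)
Bit 12: prefix='10' -> emit 'g', reset
Bit 13: prefix='1' (no match yet)
Bit 14: prefix='11' (no match yet)
Bit 15: prefix='111' -> emit 'b', reset
Bit 16: prefix='1' (no match yet)
Bit 17: prefix='11' (no match yet)
Bit 18: prefix='111' -> emit 'b', reset
Bit 19: prefix='1' (no match yet)
Bit 20: prefix='11' (no match yet)
Bit 21: prefix='111' -> emit 'b', reset
Bit 22: prefix='1' (no match yet)
Bit 23: prefix='11' (no match yet)
Bit 24: prefix='111' -> emit 'b', reset

Answer: 8 b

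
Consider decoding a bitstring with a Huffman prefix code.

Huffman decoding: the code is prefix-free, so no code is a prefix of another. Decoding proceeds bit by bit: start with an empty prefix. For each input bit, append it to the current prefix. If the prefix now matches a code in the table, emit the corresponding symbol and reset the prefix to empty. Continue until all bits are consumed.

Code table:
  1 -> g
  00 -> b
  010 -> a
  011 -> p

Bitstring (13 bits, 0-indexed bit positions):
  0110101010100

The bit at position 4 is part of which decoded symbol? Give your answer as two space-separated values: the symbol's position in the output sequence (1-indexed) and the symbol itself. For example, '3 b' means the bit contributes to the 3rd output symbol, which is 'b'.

Answer: 2 a

Derivation:
Bit 0: prefix='0' (no match yet)
Bit 1: prefix='01' (no match yet)
Bit 2: prefix='011' -> emit 'p', reset
Bit 3: prefix='0' (no match yet)
Bit 4: prefix='01' (no match yet)
Bit 5: prefix='010' -> emit 'a', reset
Bit 6: prefix='1' -> emit 'g', reset
Bit 7: prefix='0' (no match yet)
Bit 8: prefix='01' (no match yet)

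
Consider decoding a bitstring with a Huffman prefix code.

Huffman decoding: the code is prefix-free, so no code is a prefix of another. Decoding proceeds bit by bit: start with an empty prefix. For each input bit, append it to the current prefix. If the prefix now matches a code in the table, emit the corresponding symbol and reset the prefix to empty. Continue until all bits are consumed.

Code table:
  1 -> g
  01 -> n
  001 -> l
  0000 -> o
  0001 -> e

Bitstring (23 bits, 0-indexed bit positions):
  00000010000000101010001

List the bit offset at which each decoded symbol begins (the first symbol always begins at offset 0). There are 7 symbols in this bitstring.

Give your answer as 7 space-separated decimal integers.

Bit 0: prefix='0' (no match yet)
Bit 1: prefix='00' (no match yet)
Bit 2: prefix='000' (no match yet)
Bit 3: prefix='0000' -> emit 'o', reset
Bit 4: prefix='0' (no match yet)
Bit 5: prefix='00' (no match yet)
Bit 6: prefix='001' -> emit 'l', reset
Bit 7: prefix='0' (no match yet)
Bit 8: prefix='00' (no match yet)
Bit 9: prefix='000' (no match yet)
Bit 10: prefix='0000' -> emit 'o', reset
Bit 11: prefix='0' (no match yet)
Bit 12: prefix='00' (no match yet)
Bit 13: prefix='000' (no match yet)
Bit 14: prefix='0001' -> emit 'e', reset
Bit 15: prefix='0' (no match yet)
Bit 16: prefix='01' -> emit 'n', reset
Bit 17: prefix='0' (no match yet)
Bit 18: prefix='01' -> emit 'n', reset
Bit 19: prefix='0' (no match yet)
Bit 20: prefix='00' (no match yet)
Bit 21: prefix='000' (no match yet)
Bit 22: prefix='0001' -> emit 'e', reset

Answer: 0 4 7 11 15 17 19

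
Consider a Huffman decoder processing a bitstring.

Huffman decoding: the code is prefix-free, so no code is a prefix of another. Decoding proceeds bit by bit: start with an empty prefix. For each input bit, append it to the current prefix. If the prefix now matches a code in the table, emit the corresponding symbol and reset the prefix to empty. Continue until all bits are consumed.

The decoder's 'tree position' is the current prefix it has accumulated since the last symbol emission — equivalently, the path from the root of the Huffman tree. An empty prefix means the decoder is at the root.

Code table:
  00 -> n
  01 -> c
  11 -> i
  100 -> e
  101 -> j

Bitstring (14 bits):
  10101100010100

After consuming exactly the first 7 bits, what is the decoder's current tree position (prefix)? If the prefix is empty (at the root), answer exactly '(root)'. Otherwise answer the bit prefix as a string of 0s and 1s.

Answer: 10

Derivation:
Bit 0: prefix='1' (no match yet)
Bit 1: prefix='10' (no match yet)
Bit 2: prefix='101' -> emit 'j', reset
Bit 3: prefix='0' (no match yet)
Bit 4: prefix='01' -> emit 'c', reset
Bit 5: prefix='1' (no match yet)
Bit 6: prefix='10' (no match yet)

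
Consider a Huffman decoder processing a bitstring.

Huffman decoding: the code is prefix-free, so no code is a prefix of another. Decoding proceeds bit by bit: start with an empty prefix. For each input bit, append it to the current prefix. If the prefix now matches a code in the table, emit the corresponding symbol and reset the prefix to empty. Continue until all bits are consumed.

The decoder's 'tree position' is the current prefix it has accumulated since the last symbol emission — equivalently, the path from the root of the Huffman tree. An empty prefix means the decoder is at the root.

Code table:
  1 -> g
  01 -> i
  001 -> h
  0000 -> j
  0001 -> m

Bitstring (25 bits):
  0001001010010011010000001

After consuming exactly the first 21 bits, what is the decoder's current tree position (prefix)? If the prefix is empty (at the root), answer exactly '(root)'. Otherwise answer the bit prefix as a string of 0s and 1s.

Bit 0: prefix='0' (no match yet)
Bit 1: prefix='00' (no match yet)
Bit 2: prefix='000' (no match yet)
Bit 3: prefix='0001' -> emit 'm', reset
Bit 4: prefix='0' (no match yet)
Bit 5: prefix='00' (no match yet)
Bit 6: prefix='001' -> emit 'h', reset
Bit 7: prefix='0' (no match yet)
Bit 8: prefix='01' -> emit 'i', reset
Bit 9: prefix='0' (no match yet)
Bit 10: prefix='00' (no match yet)
Bit 11: prefix='001' -> emit 'h', reset
Bit 12: prefix='0' (no match yet)
Bit 13: prefix='00' (no match yet)
Bit 14: prefix='001' -> emit 'h', reset
Bit 15: prefix='1' -> emit 'g', reset
Bit 16: prefix='0' (no match yet)
Bit 17: prefix='01' -> emit 'i', reset
Bit 18: prefix='0' (no match yet)
Bit 19: prefix='00' (no match yet)
Bit 20: prefix='000' (no match yet)

Answer: 000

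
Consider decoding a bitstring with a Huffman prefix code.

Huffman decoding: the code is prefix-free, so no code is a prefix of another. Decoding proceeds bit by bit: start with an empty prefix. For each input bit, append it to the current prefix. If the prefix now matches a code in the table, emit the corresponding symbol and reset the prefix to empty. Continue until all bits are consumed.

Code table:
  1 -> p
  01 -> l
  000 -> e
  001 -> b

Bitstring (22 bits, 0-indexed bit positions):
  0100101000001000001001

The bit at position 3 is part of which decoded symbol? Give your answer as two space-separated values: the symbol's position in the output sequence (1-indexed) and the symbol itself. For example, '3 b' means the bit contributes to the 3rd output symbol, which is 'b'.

Answer: 2 b

Derivation:
Bit 0: prefix='0' (no match yet)
Bit 1: prefix='01' -> emit 'l', reset
Bit 2: prefix='0' (no match yet)
Bit 3: prefix='00' (no match yet)
Bit 4: prefix='001' -> emit 'b', reset
Bit 5: prefix='0' (no match yet)
Bit 6: prefix='01' -> emit 'l', reset
Bit 7: prefix='0' (no match yet)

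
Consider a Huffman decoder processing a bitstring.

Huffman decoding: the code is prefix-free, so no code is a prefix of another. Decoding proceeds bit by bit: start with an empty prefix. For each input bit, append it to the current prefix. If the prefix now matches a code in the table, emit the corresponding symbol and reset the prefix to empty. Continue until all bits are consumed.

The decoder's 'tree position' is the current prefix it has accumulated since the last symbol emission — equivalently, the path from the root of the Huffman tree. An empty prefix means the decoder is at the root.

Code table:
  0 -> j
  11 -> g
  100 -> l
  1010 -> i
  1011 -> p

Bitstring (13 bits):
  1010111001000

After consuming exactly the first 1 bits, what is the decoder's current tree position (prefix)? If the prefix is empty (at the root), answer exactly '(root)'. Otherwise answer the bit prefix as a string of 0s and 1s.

Answer: 1

Derivation:
Bit 0: prefix='1' (no match yet)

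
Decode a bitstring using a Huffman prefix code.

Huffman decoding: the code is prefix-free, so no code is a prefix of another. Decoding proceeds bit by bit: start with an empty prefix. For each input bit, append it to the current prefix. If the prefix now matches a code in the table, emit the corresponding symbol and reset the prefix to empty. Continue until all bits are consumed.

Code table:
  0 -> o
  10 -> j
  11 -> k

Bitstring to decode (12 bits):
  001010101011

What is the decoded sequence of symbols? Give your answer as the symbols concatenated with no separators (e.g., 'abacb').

Answer: oojjjjk

Derivation:
Bit 0: prefix='0' -> emit 'o', reset
Bit 1: prefix='0' -> emit 'o', reset
Bit 2: prefix='1' (no match yet)
Bit 3: prefix='10' -> emit 'j', reset
Bit 4: prefix='1' (no match yet)
Bit 5: prefix='10' -> emit 'j', reset
Bit 6: prefix='1' (no match yet)
Bit 7: prefix='10' -> emit 'j', reset
Bit 8: prefix='1' (no match yet)
Bit 9: prefix='10' -> emit 'j', reset
Bit 10: prefix='1' (no match yet)
Bit 11: prefix='11' -> emit 'k', reset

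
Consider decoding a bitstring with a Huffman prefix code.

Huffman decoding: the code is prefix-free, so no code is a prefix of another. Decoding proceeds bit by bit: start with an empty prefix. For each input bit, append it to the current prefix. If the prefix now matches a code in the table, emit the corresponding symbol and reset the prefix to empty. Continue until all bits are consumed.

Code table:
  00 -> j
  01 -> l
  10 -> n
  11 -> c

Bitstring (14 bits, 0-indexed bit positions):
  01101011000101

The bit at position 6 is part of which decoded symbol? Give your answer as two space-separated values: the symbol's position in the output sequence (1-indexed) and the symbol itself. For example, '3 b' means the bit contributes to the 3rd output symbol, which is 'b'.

Answer: 4 c

Derivation:
Bit 0: prefix='0' (no match yet)
Bit 1: prefix='01' -> emit 'l', reset
Bit 2: prefix='1' (no match yet)
Bit 3: prefix='10' -> emit 'n', reset
Bit 4: prefix='1' (no match yet)
Bit 5: prefix='10' -> emit 'n', reset
Bit 6: prefix='1' (no match yet)
Bit 7: prefix='11' -> emit 'c', reset
Bit 8: prefix='0' (no match yet)
Bit 9: prefix='00' -> emit 'j', reset
Bit 10: prefix='0' (no match yet)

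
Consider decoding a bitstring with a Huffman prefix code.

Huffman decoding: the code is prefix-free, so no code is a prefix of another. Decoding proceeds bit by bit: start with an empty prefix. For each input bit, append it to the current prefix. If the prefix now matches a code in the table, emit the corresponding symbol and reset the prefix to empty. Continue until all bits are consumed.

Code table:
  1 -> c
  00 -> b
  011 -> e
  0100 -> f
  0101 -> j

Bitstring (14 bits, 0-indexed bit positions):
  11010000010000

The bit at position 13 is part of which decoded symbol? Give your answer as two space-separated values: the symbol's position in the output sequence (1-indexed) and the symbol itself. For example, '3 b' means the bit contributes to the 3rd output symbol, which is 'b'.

Bit 0: prefix='1' -> emit 'c', reset
Bit 1: prefix='1' -> emit 'c', reset
Bit 2: prefix='0' (no match yet)
Bit 3: prefix='01' (no match yet)
Bit 4: prefix='010' (no match yet)
Bit 5: prefix='0100' -> emit 'f', reset
Bit 6: prefix='0' (no match yet)
Bit 7: prefix='00' -> emit 'b', reset
Bit 8: prefix='0' (no match yet)
Bit 9: prefix='01' (no match yet)
Bit 10: prefix='010' (no match yet)
Bit 11: prefix='0100' -> emit 'f', reset
Bit 12: prefix='0' (no match yet)
Bit 13: prefix='00' -> emit 'b', reset

Answer: 6 b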